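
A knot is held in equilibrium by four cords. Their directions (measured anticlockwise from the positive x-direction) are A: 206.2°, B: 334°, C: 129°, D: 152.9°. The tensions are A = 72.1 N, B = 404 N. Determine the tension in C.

T_C ≈ 124 N

Resolve: ΣF_x = 72.1 cos 206.2° + 404 cos 334° + T_C cos 129° + T_D cos 152.9° = 0.
        ΣF_y = 72.1 sin 206.2° + 404 sin 334° + T_C sin 129° + T_D sin 152.9° = 0.
The known terms sum to (298.4, -208.9) N, so -0.6293 T_C − 0.8902 T_D = -298.4 and 0.7771 T_C + 0.4555 T_D = 208.9.
Solving simultaneously: T_C = 123.5 N, T_D = 247.9 N.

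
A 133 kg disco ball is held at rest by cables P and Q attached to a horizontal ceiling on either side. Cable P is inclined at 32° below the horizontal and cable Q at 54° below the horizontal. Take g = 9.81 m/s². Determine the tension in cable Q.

Weight W = 133 × 9.81 = 1305 N acts straight down.
Horizontal: T_P cos 32° = T_Q cos 54°  →  T_P = 0.6931 T_Q.
Vertical: T_P sin 32° + T_Q sin 54° = 1305.
Substituting the horizontal relation into the vertical equation gives 1.176 T_Q = 1305, so T_Q = 1109 N.

T_Q ≈ 1110 N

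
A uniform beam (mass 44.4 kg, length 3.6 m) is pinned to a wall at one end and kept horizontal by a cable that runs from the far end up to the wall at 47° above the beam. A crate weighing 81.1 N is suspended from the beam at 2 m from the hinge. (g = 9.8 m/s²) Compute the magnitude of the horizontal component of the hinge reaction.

Take torques about the hinge: T sin 47° · 3.6 = 44.4×9.8×1.8 + 81.1×2 = 945.42 N·m.
So T = 945.42 / (0.7314 × 3.6) = 359.08 N.
ΣF_x = 0: H_x = T cos 47° = 244.89 N.

H_x ≈ 245 N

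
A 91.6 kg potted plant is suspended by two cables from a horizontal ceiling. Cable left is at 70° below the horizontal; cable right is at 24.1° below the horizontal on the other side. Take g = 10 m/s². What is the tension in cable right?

T_right ≈ 314 N

Weight W = 91.6 × 10 = 916 N acts straight down.
Horizontal: T_left cos 70° = T_right cos 24.1°  →  T_left = 2.669 T_right.
Vertical: T_left sin 70° + T_right sin 24.1° = 916.
Substituting the horizontal relation into the vertical equation gives 2.916 T_right = 916, so T_right = 314.1 N.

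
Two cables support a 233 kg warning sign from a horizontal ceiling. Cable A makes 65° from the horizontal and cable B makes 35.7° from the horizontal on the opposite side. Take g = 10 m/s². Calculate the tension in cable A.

T_A ≈ 1930 N

Weight W = 233 × 10 = 2330 N acts straight down.
Horizontal: T_A cos 65° = T_B cos 35.7°  →  T_B = 0.5204 T_A.
Vertical: T_A sin 65° + T_B sin 35.7° = 2330.
Substituting the horizontal relation into the vertical equation gives 1.21 T_A = 2330, so T_A = 1926 N.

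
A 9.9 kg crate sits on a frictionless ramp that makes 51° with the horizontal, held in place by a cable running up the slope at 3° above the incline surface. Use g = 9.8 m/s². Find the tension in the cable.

Take axes along and perpendicular to the incline. Weight components: W sin 51° = 75.4 N down-slope, W cos 51° = 61.06 N into the surface.
Along incline: T cos 3° = W sin 51° → T = 75.5 N.
Perpendicular: N = W cos 51° − T sin 3° = 57.11 N.

T ≈ 75.5 N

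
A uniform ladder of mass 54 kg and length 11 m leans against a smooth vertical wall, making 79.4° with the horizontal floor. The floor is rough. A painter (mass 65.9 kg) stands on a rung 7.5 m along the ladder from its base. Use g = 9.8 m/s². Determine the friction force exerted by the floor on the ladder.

f ≈ 132 N

Torques about the foot: N_wall · 11 sin 79.4° = 54×9.8×5.5 cos 79.4° + 65.9×9.8×7.5 cos 79.4° → N_wall = 131.92 N.
ΣF_x = 0: f_floor = N_wall = 131.92 N.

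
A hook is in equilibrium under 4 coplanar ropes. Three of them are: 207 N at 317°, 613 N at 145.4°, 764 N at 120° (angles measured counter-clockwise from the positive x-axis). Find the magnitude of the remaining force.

Sum the known components: ΣF_x = -735.2 N, ΣF_y = 868.6 N.
For equilibrium the remaining force must supply (−ΣF_x, −ΣF_y) = (735.2, -868.6) N.
Magnitude = √((735.2)² + (-868.6)²) = 1138 N; direction = atan2(-868.6, 735.2) = 310.2°.

F ≈ 1140 N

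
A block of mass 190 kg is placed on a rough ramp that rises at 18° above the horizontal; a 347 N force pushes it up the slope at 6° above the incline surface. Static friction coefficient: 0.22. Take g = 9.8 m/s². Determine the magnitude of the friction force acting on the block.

Axes along / perpendicular to the incline. W sin 18° = 575.4 N down-slope; W cos 18° = 1771 N into the surface.
Perpendicular: N = W cos 18° − P sin 6° = 1771 − 36.27 = 1735 N.
Along incline: P cos 6° + f = W sin 18° (friction acts up-slope) → f = 575.4 − 345.1 = 230.3 N.
|f| = 230.3 N ≤ μN = 381.6 N, so the block is indeed static.

f ≈ 230 N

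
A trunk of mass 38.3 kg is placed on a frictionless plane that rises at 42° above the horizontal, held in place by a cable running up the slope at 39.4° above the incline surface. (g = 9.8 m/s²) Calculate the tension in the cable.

T ≈ 325 N

Take axes along and perpendicular to the incline. Weight components: W sin 42° = 251.2 N down-slope, W cos 42° = 278.9 N into the surface.
Along incline: T cos 39.4° = W sin 42° → T = 325 N.
Perpendicular: N = W cos 42° − T sin 39.4° = 72.63 N.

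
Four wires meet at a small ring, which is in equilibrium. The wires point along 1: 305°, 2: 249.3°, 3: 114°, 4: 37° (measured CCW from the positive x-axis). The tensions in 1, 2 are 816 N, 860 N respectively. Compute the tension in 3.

T_3 ≈ 1310 N

Resolve: ΣF_x = 816 cos 305° + 860 cos 249.3° + T_3 cos 114° + T_4 cos 37° = 0.
        ΣF_y = 816 sin 305° + 860 sin 249.3° + T_3 sin 114° + T_4 sin 37° = 0.
The known terms sum to (164.1, -1473) N, so -0.4067 T_3 + 0.7986 T_4 = -164.1 and 0.9135 T_3 + 0.6018 T_4 = 1473.
Solving simultaneously: T_3 = 1309 N, T_4 = 461 N.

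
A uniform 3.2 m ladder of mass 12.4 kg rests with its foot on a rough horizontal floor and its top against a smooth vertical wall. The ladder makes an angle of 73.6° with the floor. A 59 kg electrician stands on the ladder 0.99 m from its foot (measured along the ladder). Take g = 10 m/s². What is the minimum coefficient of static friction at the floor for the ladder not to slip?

ΣF_y = 0: N_floor = 12.4×10 + 59×10 = 714 N.
Torques about the foot: N_wall · 3.2 sin 73.6° = 12.4×10×1.6 cos 73.6° + 59×10×0.99 cos 73.6° → N_wall = 71.969 N.
ΣF_x = 0: f_floor = N_wall = 71.969 N.
μ_min = f_floor / N_floor = 71.969 / 714 = 0.1008.

μ_min ≈ 0.101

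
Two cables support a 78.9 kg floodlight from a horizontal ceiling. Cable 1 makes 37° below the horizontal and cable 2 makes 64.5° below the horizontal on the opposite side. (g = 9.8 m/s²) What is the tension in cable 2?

Weight W = 78.9 × 9.8 = 773.2 N acts straight down.
Horizontal: T_1 cos 37° = T_2 cos 64.5°  →  T_1 = 0.5391 T_2.
Vertical: T_1 sin 37° + T_2 sin 64.5° = 773.2.
Substituting the horizontal relation into the vertical equation gives 1.227 T_2 = 773.2, so T_2 = 630.2 N.

T_2 ≈ 630 N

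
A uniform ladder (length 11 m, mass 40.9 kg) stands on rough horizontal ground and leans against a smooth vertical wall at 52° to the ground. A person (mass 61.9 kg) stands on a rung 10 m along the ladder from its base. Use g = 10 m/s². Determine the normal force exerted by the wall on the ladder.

N_wall ≈ 599 N

Torques about the foot: N_wall · 11 sin 52° = 40.9×10×5.5 cos 52° + 61.9×10×10 cos 52° → N_wall = 599.42 N.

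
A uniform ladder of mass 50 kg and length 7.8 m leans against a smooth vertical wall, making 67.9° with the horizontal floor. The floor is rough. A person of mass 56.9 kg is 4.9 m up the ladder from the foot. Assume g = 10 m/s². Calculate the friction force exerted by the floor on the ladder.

Torques about the foot: N_wall · 7.8 sin 67.9° = 50×10×3.9 cos 67.9° + 56.9×10×4.9 cos 67.9° → N_wall = 246.66 N.
ΣF_x = 0: f_floor = N_wall = 246.66 N.

f ≈ 247 N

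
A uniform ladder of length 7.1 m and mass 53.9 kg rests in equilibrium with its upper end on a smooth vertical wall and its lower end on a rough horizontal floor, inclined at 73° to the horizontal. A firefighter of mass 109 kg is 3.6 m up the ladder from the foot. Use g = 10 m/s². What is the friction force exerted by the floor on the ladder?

Torques about the foot: N_wall · 7.1 sin 73° = 53.9×10×3.55 cos 73° + 109×10×3.6 cos 73° → N_wall = 251.36 N.
ΣF_x = 0: f_floor = N_wall = 251.36 N.

f ≈ 251 N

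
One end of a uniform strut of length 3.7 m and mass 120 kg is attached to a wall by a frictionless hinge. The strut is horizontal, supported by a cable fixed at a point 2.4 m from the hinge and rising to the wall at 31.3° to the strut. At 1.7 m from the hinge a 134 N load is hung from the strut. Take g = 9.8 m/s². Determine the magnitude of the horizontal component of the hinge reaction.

H_x ≈ 1650 N

Take torques about the hinge: T sin 31.3° · 2.4 = 120×9.8×1.85 + 134×1.7 = 2403.4 N·m.
So T = 2403.4 / (0.5195 × 2.4) = 1927.6 N.
ΣF_x = 0: H_x = T cos 31.3° = 1647 N.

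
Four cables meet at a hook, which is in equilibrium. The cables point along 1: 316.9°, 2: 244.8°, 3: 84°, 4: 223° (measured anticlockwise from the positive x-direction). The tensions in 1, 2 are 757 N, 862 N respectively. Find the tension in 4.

Resolve: ΣF_x = 757 cos 316.9° + 862 cos 244.8° + T_3 cos 84° + T_4 cos 223° = 0.
        ΣF_y = 757 sin 316.9° + 862 sin 244.8° + T_3 sin 84° + T_4 sin 223° = 0.
The known terms sum to (185.7, -1297) N, so 0.1045 T_3 − 0.7314 T_4 = -185.7 and 0.9945 T_3 − 0.6820 T_4 = 1297.
Solving simultaneously: T_3 = 1639 N, T_4 = 488.2 N.

T_4 ≈ 488 N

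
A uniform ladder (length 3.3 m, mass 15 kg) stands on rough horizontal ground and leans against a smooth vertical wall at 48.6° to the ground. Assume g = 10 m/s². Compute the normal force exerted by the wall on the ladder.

N_wall ≈ 66.1 N

Torques about the foot: N_wall · 3.3 sin 48.6° = 15×10×1.65 cos 48.6° → N_wall = 66.121 N.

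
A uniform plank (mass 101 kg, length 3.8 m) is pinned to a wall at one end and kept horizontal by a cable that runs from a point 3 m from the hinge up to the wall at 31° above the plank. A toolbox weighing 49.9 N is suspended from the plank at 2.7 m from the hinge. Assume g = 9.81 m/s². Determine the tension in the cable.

Take torques about the hinge: T sin 31° · 3 = 101×9.81×1.9 + 49.9×2.7 = 2017.3 N·m.
So T = 2017.3 / (0.5150 × 3) = 1305.6 N.

T ≈ 1310 N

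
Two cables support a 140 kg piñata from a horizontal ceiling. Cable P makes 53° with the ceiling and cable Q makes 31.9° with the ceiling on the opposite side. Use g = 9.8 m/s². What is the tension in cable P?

T_P ≈ 1170 N

Weight W = 140 × 9.8 = 1372 N acts straight down.
Horizontal: T_P cos 53° = T_Q cos 31.9°  →  T_Q = 0.7089 T_P.
Vertical: T_P sin 53° + T_Q sin 31.9° = 1372.
Substituting the horizontal relation into the vertical equation gives 1.173 T_P = 1372, so T_P = 1169 N.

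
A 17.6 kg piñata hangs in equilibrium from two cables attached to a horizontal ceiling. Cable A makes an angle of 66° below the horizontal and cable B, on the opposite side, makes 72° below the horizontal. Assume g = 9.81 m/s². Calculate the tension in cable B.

T_B ≈ 105 N

Weight W = 17.6 × 9.81 = 172.7 N acts straight down.
Horizontal: T_A cos 66° = T_B cos 72°  →  T_A = 0.7597 T_B.
Vertical: T_A sin 66° + T_B sin 72° = 172.7.
Substituting the horizontal relation into the vertical equation gives 1.645 T_B = 172.7, so T_B = 105 N.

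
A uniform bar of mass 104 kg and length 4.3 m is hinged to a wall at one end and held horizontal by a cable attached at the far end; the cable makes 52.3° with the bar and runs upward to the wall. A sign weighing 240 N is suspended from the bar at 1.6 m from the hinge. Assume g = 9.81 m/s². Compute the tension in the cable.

Take torques about the hinge: T sin 52.3° · 4.3 = 104×9.81×2.15 + 240×1.6 = 2577.5 N·m.
So T = 2577.5 / (0.7912 × 4.3) = 757.59 N.

T ≈ 758 N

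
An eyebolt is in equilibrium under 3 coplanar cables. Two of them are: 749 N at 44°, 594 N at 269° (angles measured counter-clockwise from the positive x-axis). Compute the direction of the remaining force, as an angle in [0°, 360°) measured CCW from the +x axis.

θ ≈ 172°

Sum the known components: ΣF_x = 528.4 N, ΣF_y = -73.61 N.
For equilibrium the remaining force must supply (−ΣF_x, −ΣF_y) = (-528.4, 73.61) N.
Magnitude = √((-528.4)² + (73.61)²) = 533.5 N; direction = atan2(73.61, -528.4) = 172.1°.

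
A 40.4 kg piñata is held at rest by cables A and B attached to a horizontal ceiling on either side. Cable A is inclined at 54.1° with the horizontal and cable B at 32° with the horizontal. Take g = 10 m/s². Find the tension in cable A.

Weight W = 40.4 × 10 = 404 N acts straight down.
Horizontal: T_A cos 54.1° = T_B cos 32°  →  T_B = 0.6914 T_A.
Vertical: T_A sin 54.1° + T_B sin 32° = 404.
Substituting the horizontal relation into the vertical equation gives 1.176 T_A = 404, so T_A = 343.4 N.

T_A ≈ 343 N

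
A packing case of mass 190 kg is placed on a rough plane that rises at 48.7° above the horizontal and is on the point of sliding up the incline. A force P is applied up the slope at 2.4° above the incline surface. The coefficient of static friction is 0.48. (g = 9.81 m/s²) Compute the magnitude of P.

P ≈ 1950 N

On the verge of sliding up the incline, friction equals μN and acts down the slope.
Perpendicular: N + P sin 2.4° = W cos 48.7° = 1230 N.
Along incline: P cos 2.4° = W sin 48.7° + μN  with W sin 48.7° = 1400 N.
Solving the pair for P and N: P = 1953 N, N = 1148 N (and f = μN = 551.2 N).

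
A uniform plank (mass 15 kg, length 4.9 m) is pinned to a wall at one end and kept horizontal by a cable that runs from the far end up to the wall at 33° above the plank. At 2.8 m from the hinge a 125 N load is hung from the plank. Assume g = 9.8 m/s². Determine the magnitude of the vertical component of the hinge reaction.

|H_y| ≈ 127 N

Take torques about the hinge: T sin 33° · 4.9 = 15×9.8×2.45 + 125×2.8 = 710.15 N·m.
So T = 710.15 / (0.5446 × 4.9) = 266.1 N.
ΣF_y = 0: H_y = (15×9.8 + 125) − T sin 33° = 272 − 144.93 = 127.07 N.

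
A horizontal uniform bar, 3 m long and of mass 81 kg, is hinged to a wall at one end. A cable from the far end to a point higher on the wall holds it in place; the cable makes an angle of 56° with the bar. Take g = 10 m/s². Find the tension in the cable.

Take torques about the hinge: T sin 56° · 3 = 81×10×1.5 = 1215 N·m.
So T = 1215 / (0.8290 × 3) = 488.52 N.

T ≈ 489 N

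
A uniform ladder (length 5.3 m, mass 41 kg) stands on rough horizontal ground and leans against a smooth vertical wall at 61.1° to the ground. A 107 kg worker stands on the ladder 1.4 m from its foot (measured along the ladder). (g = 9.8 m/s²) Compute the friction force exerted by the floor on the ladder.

Torques about the foot: N_wall · 5.3 sin 61.1° = 41×9.8×2.65 cos 61.1° + 107×9.8×1.4 cos 61.1° → N_wall = 263.81 N.
ΣF_x = 0: f_floor = N_wall = 263.81 N.

f ≈ 264 N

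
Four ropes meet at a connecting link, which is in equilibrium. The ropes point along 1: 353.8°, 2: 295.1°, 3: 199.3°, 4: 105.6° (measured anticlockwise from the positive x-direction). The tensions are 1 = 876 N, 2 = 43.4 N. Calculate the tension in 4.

Resolve: ΣF_x = 876 cos 353.8° + 43.4 cos 295.1° + T_3 cos 199.3° + T_4 cos 105.6° = 0.
        ΣF_y = 876 sin 353.8° + 43.4 sin 295.1° + T_3 sin 199.3° + T_4 sin 105.6° = 0.
The known terms sum to (889.3, -133.9) N, so -0.9438 T_3 − 0.2689 T_4 = -889.3 and -0.3305 T_3 + 0.9632 T_4 = 133.9.
Solving simultaneously: T_3 = 822.2 N, T_4 = 421.2 N.

T_4 ≈ 421 N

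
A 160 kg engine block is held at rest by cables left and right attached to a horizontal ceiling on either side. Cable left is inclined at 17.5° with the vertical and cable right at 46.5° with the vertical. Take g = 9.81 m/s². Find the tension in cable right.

Angles from the horizontal: cable left is 90° − 17.5° = 72.5°, cable right is 90° − 46.5° = 43.5°.
Weight W = 160 × 9.81 = 1570 N acts straight down.
Horizontal: T_left cos 72.5° = T_right cos 43.5°  →  T_left = 2.412 T_right.
Vertical: T_left sin 72.5° + T_right sin 43.5° = 1570.
Substituting the horizontal relation into the vertical equation gives 2.989 T_right = 1570, so T_right = 525.1 N.

T_right ≈ 525 N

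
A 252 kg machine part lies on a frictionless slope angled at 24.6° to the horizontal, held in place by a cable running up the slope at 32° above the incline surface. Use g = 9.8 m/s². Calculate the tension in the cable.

Take axes along and perpendicular to the incline. Weight components: W sin 24.6° = 1028 N down-slope, W cos 24.6° = 2245 N into the surface.
Along incline: T cos 32° = W sin 24.6° → T = 1212 N.
Perpendicular: N = W cos 24.6° − T sin 32° = 1603 N.

T ≈ 1210 N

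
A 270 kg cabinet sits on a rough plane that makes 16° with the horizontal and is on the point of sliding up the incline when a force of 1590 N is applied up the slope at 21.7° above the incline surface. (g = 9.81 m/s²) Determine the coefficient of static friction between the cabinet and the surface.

μ ≈ 0.382

On the verge of sliding up the incline, friction is at its maximum μN and acts down the slope.
Perpendicular to incline: N = W cos 16° − P sin 21.7° = 2546 − 587.9 = 1958 N.
Along incline: P cos 21.7° − μN = W sin 16° → μ = −(W sin 16° − P cos 21.7°) / N = 0.3816.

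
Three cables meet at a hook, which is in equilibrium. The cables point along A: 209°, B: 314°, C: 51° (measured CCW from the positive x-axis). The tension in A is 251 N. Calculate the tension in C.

T_C ≈ 244 N

Resolve: ΣF_x = 251 cos 209° + T_B cos 314° + T_C cos 51° = 0.
        ΣF_y = 251 sin 209° + T_B sin 314° + T_C sin 51° = 0.
The known terms sum to (-219.5, -121.7) N, so 0.6947 T_B + 0.6293 T_C = 219.5 and -0.7193 T_B + 0.7771 T_C = 121.7.
Solving simultaneously: T_B = 94.73 N, T_C = 244.3 N.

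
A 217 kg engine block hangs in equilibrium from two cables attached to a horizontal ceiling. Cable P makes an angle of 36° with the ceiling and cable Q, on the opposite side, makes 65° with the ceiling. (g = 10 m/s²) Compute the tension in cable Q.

T_Q ≈ 1790 N

Weight W = 217 × 10 = 2170 N acts straight down.
Horizontal: T_P cos 36° = T_Q cos 65°  →  T_P = 0.5224 T_Q.
Vertical: T_P sin 36° + T_Q sin 65° = 2170.
Substituting the horizontal relation into the vertical equation gives 1.213 T_Q = 2170, so T_Q = 1788 N.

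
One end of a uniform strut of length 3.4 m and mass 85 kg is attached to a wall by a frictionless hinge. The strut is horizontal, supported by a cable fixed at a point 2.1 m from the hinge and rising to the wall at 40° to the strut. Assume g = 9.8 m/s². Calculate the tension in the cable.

T ≈ 1050 N

Take torques about the hinge: T sin 40° · 2.1 = 85×9.8×1.7 = 1416.1 N·m.
So T = 1416.1 / (0.6428 × 2.1) = 1049.1 N.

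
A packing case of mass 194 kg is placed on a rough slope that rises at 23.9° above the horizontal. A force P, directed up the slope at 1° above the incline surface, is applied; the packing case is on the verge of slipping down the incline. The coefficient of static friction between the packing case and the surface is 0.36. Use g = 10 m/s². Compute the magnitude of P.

P ≈ 148 N

On the verge of sliding down the incline, friction equals μN and acts up the slope.
Perpendicular: N + P sin 1° = W cos 23.9° = 1774 N.
Along incline: P cos 1° + μN = W sin 23.9° with W sin 23.9° = 786 N.
Solving the pair for P and N: P = 148.4 N, N = 1771 N (and f = μN = 637.6 N).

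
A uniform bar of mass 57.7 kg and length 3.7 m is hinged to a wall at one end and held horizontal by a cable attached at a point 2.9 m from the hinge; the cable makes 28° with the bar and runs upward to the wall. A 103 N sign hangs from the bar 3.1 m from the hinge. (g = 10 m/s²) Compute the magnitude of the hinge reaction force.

Take torques about the hinge: T sin 28° · 2.9 = 57.7×10×1.85 + 103×3.1 = 1386.8 N·m.
So T = 1386.8 / (0.4695 × 2.9) = 1018.6 N.
ΣF_x = 0: H_x = T cos 28° = 899.34 N.
ΣF_y = 0: H_y = (57.7×10 + 103) − T sin 28° = 680 − 478.19 = 201.81 N.
|H| = √(H_x² + H_y²) = √((899.34)² + (201.81)²) = 921.71 N.

|H| ≈ 922 N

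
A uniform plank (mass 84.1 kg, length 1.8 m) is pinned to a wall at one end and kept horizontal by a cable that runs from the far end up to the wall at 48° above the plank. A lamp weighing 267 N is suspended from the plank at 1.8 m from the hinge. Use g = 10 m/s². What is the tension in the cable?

Take torques about the hinge: T sin 48° · 1.8 = 84.1×10×0.9 + 267×1.8 = 1237.5 N·m.
So T = 1237.5 / (0.7431 × 1.8) = 925.12 N.

T ≈ 925 N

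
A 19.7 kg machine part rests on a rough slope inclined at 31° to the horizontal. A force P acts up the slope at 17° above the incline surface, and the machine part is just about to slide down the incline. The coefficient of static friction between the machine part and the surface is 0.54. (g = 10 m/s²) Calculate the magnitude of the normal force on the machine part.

N ≈ 165 N

On the verge of sliding down the incline, friction equals μN and acts up the slope.
Perpendicular: N + P sin 17° = W cos 31° = 168.9 N.
Along incline: P cos 17° + μN = W sin 31° with W sin 31° = 101.5 N.
Solving the pair for P and N: P = 12.87 N, N = 165.1 N (and f = μN = 89.15 N).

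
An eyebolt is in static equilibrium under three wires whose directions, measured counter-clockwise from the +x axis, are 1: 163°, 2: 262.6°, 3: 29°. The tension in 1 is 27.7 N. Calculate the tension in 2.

T_2 ≈ 24.8 N

Resolve: ΣF_x = 27.7 cos 163° + T_2 cos 262.6° + T_3 cos 29° = 0.
        ΣF_y = 27.7 sin 163° + T_2 sin 262.6° + T_3 sin 29° = 0.
The known terms sum to (-26.49, 8.099) N, so -0.1288 T_2 + 0.8746 T_3 = 26.49 and -0.9917 T_2 + 0.4848 T_3 = -8.099.
Solving simultaneously: T_2 = 24.76 N, T_3 = 33.93 N.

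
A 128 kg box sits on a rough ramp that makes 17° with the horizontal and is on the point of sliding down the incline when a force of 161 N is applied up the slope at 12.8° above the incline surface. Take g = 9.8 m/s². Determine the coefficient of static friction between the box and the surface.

μ ≈ 0.180

On the verge of sliding down the incline, friction is at its maximum μN and acts up the slope.
Perpendicular to incline: N = W cos 17° − P sin 12.8° = 1200 − 35.67 = 1164 N.
Along incline: P cos 12.8° + μN = W sin 17° → μ = (W sin 17° − P cos 12.8°) / N = 0.1802.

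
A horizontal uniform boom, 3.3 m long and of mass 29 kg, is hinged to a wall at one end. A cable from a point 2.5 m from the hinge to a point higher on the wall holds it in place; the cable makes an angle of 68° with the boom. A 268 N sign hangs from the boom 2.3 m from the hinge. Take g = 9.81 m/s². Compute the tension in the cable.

T ≈ 468 N

Take torques about the hinge: T sin 68° · 2.5 = 29×9.81×1.65 + 268×2.3 = 1085.8 N·m.
So T = 1085.8 / (0.9272 × 2.5) = 468.43 N.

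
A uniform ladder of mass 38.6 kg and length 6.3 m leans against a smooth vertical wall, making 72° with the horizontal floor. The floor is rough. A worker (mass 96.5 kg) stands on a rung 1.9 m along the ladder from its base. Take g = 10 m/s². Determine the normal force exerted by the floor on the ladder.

N_floor ≈ 1350 N

ΣF_y = 0: N_floor = 38.6×10 + 96.5×10 = 1351 N.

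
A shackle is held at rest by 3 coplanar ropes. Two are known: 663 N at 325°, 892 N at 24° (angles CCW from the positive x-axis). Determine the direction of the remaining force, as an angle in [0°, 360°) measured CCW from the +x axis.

θ ≈ 179°

Sum the known components: ΣF_x = 1358 N, ΣF_y = -17.47 N.
For equilibrium the remaining force must supply (−ΣF_x, −ΣF_y) = (-1358, 17.47) N.
Magnitude = √((-1358)² + (17.47)²) = 1358 N; direction = atan2(17.47, -1358) = 179.3°.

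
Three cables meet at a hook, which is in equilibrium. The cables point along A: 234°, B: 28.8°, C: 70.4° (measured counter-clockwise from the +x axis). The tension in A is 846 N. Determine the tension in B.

Resolve: ΣF_x = 846 cos 234° + T_B cos 28.8° + T_C cos 70.4° = 0.
        ΣF_y = 846 sin 234° + T_B sin 28.8° + T_C sin 70.4° = 0.
The known terms sum to (-497.3, -684.4) N, so 0.8763 T_B + 0.3355 T_C = 497.3 and 0.4818 T_B + 0.9421 T_C = 684.4.
Solving simultaneously: T_B = 359.8 N, T_C = 542.5 N.

T_B ≈ 360 N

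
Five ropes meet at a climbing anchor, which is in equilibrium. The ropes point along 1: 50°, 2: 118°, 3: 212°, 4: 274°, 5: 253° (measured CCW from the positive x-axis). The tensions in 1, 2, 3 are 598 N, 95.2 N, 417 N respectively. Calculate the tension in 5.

T_5 ≈ 23.7 N

Resolve: ΣF_x = 598 cos 50° + 95.2 cos 118° + 417 cos 212° + T_4 cos 274° + T_5 cos 253° = 0.
        ΣF_y = 598 sin 50° + 95.2 sin 118° + 417 sin 212° + T_4 sin 274° + T_5 sin 253° = 0.
The known terms sum to (-13.94, 321.2) N, so 0.0698 T_4 − 0.2924 T_5 = 13.94 and -0.9976 T_4 − 0.9563 T_5 = -321.2.
Solving simultaneously: T_4 = 299.2 N, T_5 = 23.71 N.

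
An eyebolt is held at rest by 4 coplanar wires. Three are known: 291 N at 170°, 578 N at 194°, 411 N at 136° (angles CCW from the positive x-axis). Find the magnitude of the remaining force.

Sum the known components: ΣF_x = -1143 N, ΣF_y = 196.2 N.
For equilibrium the remaining force must supply (−ΣF_x, −ΣF_y) = (1143, -196.2) N.
Magnitude = √((1143)² + (-196.2)²) = 1160 N; direction = atan2(-196.2, 1143) = 350.3°.

F ≈ 1160 N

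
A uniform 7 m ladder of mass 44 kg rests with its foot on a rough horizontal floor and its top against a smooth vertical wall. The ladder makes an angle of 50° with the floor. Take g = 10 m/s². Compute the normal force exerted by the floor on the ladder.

N_floor ≈ 440 N

ΣF_y = 0: N_floor = 44×10 = 440 N.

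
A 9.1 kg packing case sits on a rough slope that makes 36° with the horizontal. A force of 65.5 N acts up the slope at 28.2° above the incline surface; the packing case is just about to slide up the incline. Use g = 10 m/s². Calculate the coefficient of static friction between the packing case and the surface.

On the verge of sliding up the incline, friction is at its maximum μN and acts down the slope.
Perpendicular to incline: N = W cos 36° − P sin 28.2° = 73.62 − 30.95 = 42.67 N.
Along incline: P cos 28.2° − μN = W sin 36° → μ = −(W sin 36° − P cos 28.2°) / N = 0.0993.

μ ≈ 0.0993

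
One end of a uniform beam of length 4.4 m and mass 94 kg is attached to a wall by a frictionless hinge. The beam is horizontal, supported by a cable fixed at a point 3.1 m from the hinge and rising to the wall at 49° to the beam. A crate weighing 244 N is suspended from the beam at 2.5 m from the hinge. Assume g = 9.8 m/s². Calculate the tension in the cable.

Take torques about the hinge: T sin 49° · 3.1 = 94×9.8×2.2 + 244×2.5 = 2636.6 N·m.
So T = 2636.6 / (0.7547 × 3.1) = 1127 N.

T ≈ 1130 N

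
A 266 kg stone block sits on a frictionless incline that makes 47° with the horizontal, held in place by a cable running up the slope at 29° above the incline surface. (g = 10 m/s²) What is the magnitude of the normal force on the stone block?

N ≈ 736 N

Take axes along and perpendicular to the incline. Weight components: W sin 47° = 1945 N down-slope, W cos 47° = 1814 N into the surface.
Along incline: T cos 29° = W sin 47° → T = 2224 N.
Perpendicular: N = W cos 47° − T sin 29° = 735.8 N.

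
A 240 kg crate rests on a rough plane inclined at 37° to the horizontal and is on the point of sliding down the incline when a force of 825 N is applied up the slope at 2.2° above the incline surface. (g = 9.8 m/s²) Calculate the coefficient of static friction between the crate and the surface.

μ ≈ 0.320

On the verge of sliding down the incline, friction is at its maximum μN and acts up the slope.
Perpendicular to incline: N = W cos 37° − P sin 2.2° = 1878 − 31.67 = 1847 N.
Along incline: P cos 2.2° + μN = W sin 37° → μ = (W sin 37° − P cos 2.2°) / N = 0.3201.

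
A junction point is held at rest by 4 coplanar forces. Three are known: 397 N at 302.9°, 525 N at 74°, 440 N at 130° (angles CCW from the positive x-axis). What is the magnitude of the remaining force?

Sum the known components: ΣF_x = 77.52 N, ΣF_y = 508.4 N.
For equilibrium the remaining force must supply (−ΣF_x, −ΣF_y) = (-77.52, -508.4) N.
Magnitude = √((-77.52)² + (-508.4)²) = 514.3 N; direction = atan2(-508.4, -77.52) = 261.3°.

F ≈ 514 N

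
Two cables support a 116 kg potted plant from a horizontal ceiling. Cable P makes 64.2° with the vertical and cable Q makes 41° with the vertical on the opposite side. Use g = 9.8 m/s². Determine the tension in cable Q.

T_Q ≈ 1060 N

Angles from the horizontal: cable P is 90° − 64.2° = 25.8°, cable Q is 90° − 41° = 49°.
Weight W = 116 × 9.8 = 1137 N acts straight down.
Horizontal: T_P cos 25.8° = T_Q cos 49°  →  T_P = 0.7287 T_Q.
Vertical: T_P sin 25.8° + T_Q sin 49° = 1137.
Substituting the horizontal relation into the vertical equation gives 1.072 T_Q = 1137, so T_Q = 1061 N.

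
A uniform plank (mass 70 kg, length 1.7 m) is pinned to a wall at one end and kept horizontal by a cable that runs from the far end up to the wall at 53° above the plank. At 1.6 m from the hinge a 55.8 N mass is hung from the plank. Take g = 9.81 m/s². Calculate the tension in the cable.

T ≈ 496 N

Take torques about the hinge: T sin 53° · 1.7 = 70×9.81×0.85 + 55.8×1.6 = 672.98 N·m.
So T = 672.98 / (0.7986 × 1.7) = 495.68 N.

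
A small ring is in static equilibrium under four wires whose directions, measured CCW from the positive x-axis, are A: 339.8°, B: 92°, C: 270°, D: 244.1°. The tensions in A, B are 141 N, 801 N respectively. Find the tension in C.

T_C ≈ 537 N

Resolve: ΣF_x = 141 cos 339.8° + 801 cos 92° + T_C cos 270° + T_D cos 244.1° = 0.
        ΣF_y = 141 sin 339.8° + 801 sin 92° + T_C sin 270° + T_D sin 244.1° = 0.
The known terms sum to (104.4, 751.8) N, so 0.0000 T_C − 0.4368 T_D = -104.4 and -1.0000 T_C − 0.8996 T_D = -751.8.
Solving simultaneously: T_C = 536.9 N, T_D = 238.9 N.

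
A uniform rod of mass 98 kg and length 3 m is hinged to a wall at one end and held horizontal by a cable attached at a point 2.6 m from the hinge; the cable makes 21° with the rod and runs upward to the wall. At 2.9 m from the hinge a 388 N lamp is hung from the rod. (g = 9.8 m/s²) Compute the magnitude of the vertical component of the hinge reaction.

Take torques about the hinge: T sin 21° · 2.6 = 98×9.8×1.5 + 388×2.9 = 2565.8 N·m.
So T = 2565.8 / (0.3584 × 2.6) = 2753.7 N.
ΣF_y = 0: H_y = (98×9.8 + 388) − T sin 21° = 1348.4 − 986.85 = 361.55 N.

|H_y| ≈ 362 N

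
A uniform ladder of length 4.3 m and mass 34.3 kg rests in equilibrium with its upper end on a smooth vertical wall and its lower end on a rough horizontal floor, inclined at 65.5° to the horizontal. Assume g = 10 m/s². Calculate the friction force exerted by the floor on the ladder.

f ≈ 78.2 N

Torques about the foot: N_wall · 4.3 sin 65.5° = 34.3×10×2.15 cos 65.5° → N_wall = 78.157 N.
ΣF_x = 0: f_floor = N_wall = 78.157 N.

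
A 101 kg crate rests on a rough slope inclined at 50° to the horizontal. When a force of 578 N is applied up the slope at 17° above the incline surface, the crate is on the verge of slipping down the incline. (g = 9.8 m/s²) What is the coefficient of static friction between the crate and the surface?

μ ≈ 0.440

On the verge of sliding down the incline, friction is at its maximum μN and acts up the slope.
Perpendicular to incline: N = W cos 50° − P sin 17° = 636.2 − 169 = 467.2 N.
Along incline: P cos 17° + μN = W sin 50° → μ = (W sin 50° − P cos 17°) / N = 0.4398.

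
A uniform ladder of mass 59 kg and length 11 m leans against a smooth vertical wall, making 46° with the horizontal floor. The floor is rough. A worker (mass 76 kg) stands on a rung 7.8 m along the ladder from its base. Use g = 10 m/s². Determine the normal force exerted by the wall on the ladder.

Torques about the foot: N_wall · 11 sin 46° = 59×10×5.5 cos 46° + 76×10×7.8 cos 46° → N_wall = 805.3 N.

N_wall ≈ 805 N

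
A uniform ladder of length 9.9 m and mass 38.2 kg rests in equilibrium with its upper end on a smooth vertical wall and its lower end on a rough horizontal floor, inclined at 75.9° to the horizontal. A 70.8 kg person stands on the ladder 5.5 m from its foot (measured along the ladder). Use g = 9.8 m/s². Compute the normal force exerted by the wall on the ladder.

Torques about the foot: N_wall · 9.9 sin 75.9° = 38.2×9.8×4.95 cos 75.9° + 70.8×9.8×5.5 cos 75.9° → N_wall = 143.84 N.

N_wall ≈ 144 N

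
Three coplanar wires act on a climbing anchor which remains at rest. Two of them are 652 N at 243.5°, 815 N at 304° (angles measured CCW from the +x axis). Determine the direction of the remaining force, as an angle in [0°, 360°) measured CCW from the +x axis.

θ ≈ 97.5°

Sum the known components: ΣF_x = 164.8 N, ΣF_y = -1259 N.
For equilibrium the remaining force must supply (−ΣF_x, −ΣF_y) = (-164.8, 1259) N.
Magnitude = √((-164.8)² + (1259)²) = 1270 N; direction = atan2(1259, -164.8) = 97.5°.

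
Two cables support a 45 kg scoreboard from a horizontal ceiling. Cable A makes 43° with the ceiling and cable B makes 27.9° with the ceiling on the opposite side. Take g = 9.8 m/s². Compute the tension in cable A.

T_A ≈ 412 N

Weight W = 45 × 9.8 = 441 N acts straight down.
Horizontal: T_A cos 43° = T_B cos 27.9°  →  T_B = 0.8275 T_A.
Vertical: T_A sin 43° + T_B sin 27.9° = 441.
Substituting the horizontal relation into the vertical equation gives 1.069 T_A = 441, so T_A = 412.4 N.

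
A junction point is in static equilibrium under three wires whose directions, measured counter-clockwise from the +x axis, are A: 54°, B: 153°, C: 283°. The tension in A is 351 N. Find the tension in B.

Resolve: ΣF_x = 351 cos 54° + T_B cos 153° + T_C cos 283° = 0.
        ΣF_y = 351 sin 54° + T_B sin 153° + T_C sin 283° = 0.
The known terms sum to (206.3, 284) N, so -0.8910 T_B + 0.2250 T_C = -206.3 and 0.4540 T_B − 0.9744 T_C = -284.
Solving simultaneously: T_B = 345.8 N, T_C = 452.6 N.

T_B ≈ 346 N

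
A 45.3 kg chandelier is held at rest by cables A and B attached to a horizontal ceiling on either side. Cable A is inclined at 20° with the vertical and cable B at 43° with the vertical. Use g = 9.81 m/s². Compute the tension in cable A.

Angles from the horizontal: cable A is 90° − 20° = 70°, cable B is 90° − 43° = 47°.
Weight W = 45.3 × 9.81 = 444.4 N acts straight down.
Horizontal: T_A cos 70° = T_B cos 47°  →  T_B = 0.5015 T_A.
Vertical: T_A sin 70° + T_B sin 47° = 444.4.
Substituting the horizontal relation into the vertical equation gives 1.306 T_A = 444.4, so T_A = 340.1 N.

T_A ≈ 340 N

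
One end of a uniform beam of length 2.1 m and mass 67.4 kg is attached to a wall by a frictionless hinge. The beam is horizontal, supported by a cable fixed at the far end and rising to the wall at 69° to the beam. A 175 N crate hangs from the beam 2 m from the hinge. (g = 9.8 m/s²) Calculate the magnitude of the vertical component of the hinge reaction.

|H_y| ≈ 339 N

Take torques about the hinge: T sin 69° · 2.1 = 67.4×9.8×1.05 + 175×2 = 1043.5 N·m.
So T = 1043.5 / (0.9336 × 2.1) = 532.28 N.
ΣF_y = 0: H_y = (67.4×9.8 + 175) − T sin 69° = 835.52 − 496.93 = 338.59 N.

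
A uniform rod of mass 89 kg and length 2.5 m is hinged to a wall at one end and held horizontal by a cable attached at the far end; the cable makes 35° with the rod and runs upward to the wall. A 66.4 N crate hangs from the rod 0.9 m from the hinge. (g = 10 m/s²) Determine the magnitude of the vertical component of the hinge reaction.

Take torques about the hinge: T sin 35° · 2.5 = 89×10×1.25 + 66.4×0.9 = 1172.3 N·m.
So T = 1172.3 / (0.5736 × 2.5) = 817.51 N.
ΣF_y = 0: H_y = (89×10 + 66.4) − T sin 35° = 956.4 − 468.9 = 487.5 N.

|H_y| ≈ 487 N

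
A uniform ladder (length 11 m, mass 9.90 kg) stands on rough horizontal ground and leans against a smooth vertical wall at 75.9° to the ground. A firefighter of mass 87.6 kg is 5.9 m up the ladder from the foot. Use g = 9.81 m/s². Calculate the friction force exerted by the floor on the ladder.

Torques about the foot: N_wall · 11 sin 75.9° = 9.90×9.81×5.5 cos 75.9° + 87.6×9.81×5.9 cos 75.9° → N_wall = 127.97 N.
ΣF_x = 0: f_floor = N_wall = 127.97 N.

f ≈ 128 N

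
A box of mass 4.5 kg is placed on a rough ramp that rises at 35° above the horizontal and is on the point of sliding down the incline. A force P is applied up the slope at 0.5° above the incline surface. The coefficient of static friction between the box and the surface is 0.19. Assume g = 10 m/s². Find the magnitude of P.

P ≈ 18.8 N

On the verge of sliding down the incline, friction equals μN and acts up the slope.
Perpendicular: N + P sin 0.5° = W cos 35° = 36.86 N.
Along incline: P cos 0.5° + μN = W sin 35° with W sin 35° = 25.81 N.
Solving the pair for P and N: P = 18.84 N, N = 36.7 N (and f = μN = 6.973 N).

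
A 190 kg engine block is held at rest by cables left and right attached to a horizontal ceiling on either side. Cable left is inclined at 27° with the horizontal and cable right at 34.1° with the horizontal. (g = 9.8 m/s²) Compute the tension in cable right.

Weight W = 190 × 9.8 = 1862 N acts straight down.
Horizontal: T_left cos 27° = T_right cos 34.1°  →  T_left = 0.9294 T_right.
Vertical: T_left sin 27° + T_right sin 34.1° = 1862.
Substituting the horizontal relation into the vertical equation gives 0.9826 T_right = 1862, so T_right = 1895 N.

T_right ≈ 1900 N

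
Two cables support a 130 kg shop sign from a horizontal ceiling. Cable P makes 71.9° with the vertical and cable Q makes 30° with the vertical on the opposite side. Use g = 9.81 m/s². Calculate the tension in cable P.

Angles from the horizontal: cable P is 90° − 71.9° = 18.1°, cable Q is 90° − 30° = 60°.
Weight W = 130 × 9.81 = 1275 N acts straight down.
Horizontal: T_P cos 18.1° = T_Q cos 60°  →  T_Q = 1.901 T_P.
Vertical: T_P sin 18.1° + T_Q sin 60° = 1275.
Substituting the horizontal relation into the vertical equation gives 1.957 T_P = 1275, so T_P = 651.7 N.

T_P ≈ 652 N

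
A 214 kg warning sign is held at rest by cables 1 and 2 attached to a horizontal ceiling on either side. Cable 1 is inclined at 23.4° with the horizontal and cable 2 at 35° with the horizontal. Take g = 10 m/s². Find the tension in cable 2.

T_2 ≈ 2310 N

Weight W = 214 × 10 = 2140 N acts straight down.
Horizontal: T_1 cos 23.4° = T_2 cos 35°  →  T_1 = 0.8926 T_2.
Vertical: T_1 sin 23.4° + T_2 sin 35° = 2140.
Substituting the horizontal relation into the vertical equation gives 0.9281 T_2 = 2140, so T_2 = 2306 N.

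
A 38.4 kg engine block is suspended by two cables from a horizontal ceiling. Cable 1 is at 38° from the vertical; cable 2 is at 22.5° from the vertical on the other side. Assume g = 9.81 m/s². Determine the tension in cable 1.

T_1 ≈ 166 N

Angles from the horizontal: cable 1 is 90° − 38° = 52°, cable 2 is 90° − 22.5° = 67.5°.
Weight W = 38.4 × 9.81 = 376.7 N acts straight down.
Horizontal: T_1 cos 52° = T_2 cos 67.5°  →  T_2 = 1.609 T_1.
Vertical: T_1 sin 52° + T_2 sin 67.5° = 376.7.
Substituting the horizontal relation into the vertical equation gives 2.274 T_1 = 376.7, so T_1 = 165.6 N.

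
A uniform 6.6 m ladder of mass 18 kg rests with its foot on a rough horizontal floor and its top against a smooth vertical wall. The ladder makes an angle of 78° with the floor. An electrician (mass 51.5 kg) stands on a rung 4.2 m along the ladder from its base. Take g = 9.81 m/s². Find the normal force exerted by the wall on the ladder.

Torques about the foot: N_wall · 6.6 sin 78° = 18×9.81×3.3 cos 78° + 51.5×9.81×4.2 cos 78° → N_wall = 87.104 N.

N_wall ≈ 87.1 N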